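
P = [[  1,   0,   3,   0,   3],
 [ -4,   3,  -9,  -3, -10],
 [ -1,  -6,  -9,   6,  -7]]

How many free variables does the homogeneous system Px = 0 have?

Row reduce to echelon form.
R2 ← R2 + (4)·R1: [0, 3, 3, -3, 2]
R3 ← R3 + R1: [0, -6, -6, 6, -4]
R3 ← R3 + (2)·R2: [0, 0, 0, 0, 0]
2 nonzero rows, so rank(P) = 2.
P has 5 columns; by rank–nullity, nullity = 5 − 2 = 3.

3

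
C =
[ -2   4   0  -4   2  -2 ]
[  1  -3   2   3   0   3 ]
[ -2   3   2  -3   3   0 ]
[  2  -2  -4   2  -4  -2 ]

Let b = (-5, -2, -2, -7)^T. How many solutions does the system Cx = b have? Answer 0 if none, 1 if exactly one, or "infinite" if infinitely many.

Row reduce the augmented matrix [C | b].
R2 ← R2 + (1/2)·R1: [0, -1, 2, 1, 1, 2, -9/2]
R3 ← R3 − R1: [0, -1, 2, 1, 1, 2, 3]
R4 ← R4 + R1: [0, 2, -4, -2, -2, -4, -12]
R3 ← R3 − R2: [0, 0, 0, 0, 0, 0, 15/2]
R4 ← R4 + (2)·R2: [0, 0, 0, 0, 0, 0, -21]
R4 ← R4 + (14/5)·R3: [0, 0, 0, 0, 0, 0, 0]
The echelon form has 3 nonzero rows; the last pivot sits in the augmented column, so rank(C) = 2 but rank([C|b]) = 3.
Since the ranks differ, the system is inconsistent.
It has no solutions.

0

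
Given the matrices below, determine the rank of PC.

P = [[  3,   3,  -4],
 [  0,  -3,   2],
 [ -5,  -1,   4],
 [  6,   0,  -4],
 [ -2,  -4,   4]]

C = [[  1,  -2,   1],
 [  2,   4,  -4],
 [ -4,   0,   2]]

First compute PC:
[[ 25,   6, -17],
 [-14, -12,  16],
 [-23,   6,   7],
 [ 22, -12,  -2],
 [-26, -12,  22]]
Now row reduce the product.
R2 ← R2 + (14/25)·R1: [0, -216/25, 162/25]
R3 ← R3 + (23/25)·R1: [0, 288/25, -216/25]
R4 ← R4 − (22/25)·R1: [0, -432/25, 324/25]
R5 ← R5 + (26/25)·R1: [0, -144/25, 108/25]
R3 ← R3 + (4/3)·R2: [0, 0, 0]
R4 ← R4 − (2)·R2: [0, 0, 0]
R5 ← R5 − (2/3)·R2: [0, 0, 0]
2 nonzero rows, so rank(PC) = 2.

2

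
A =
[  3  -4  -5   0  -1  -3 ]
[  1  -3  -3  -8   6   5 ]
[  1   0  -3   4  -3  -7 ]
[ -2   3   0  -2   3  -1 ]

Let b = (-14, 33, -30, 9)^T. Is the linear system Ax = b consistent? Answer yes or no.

Row reduce the augmented matrix [A | b].
R2 ← R2 − (1/3)·R1: [0, -5/3, -4/3, -8, 19/3, 6, 113/3]
R3 ← R3 − (1/3)·R1: [0, 4/3, -4/3, 4, -8/3, -6, -76/3]
R4 ← R4 + (2/3)·R1: [0, 1/3, -10/3, -2, 7/3, -3, -1/3]
R3 ← R3 + (4/5)·R2: [0, 0, -12/5, -12/5, 12/5, -6/5, 24/5]
R4 ← R4 + (1/5)·R2: [0, 0, -18/5, -18/5, 18/5, -9/5, 36/5]
R4 ← R4 − (3/2)·R3: [0, 0, 0, 0, 0, 0, 0]
The echelon form has 3 nonzero rows, and every pivot lies in the first 6 columns, so rank(A) = rank([A|b]) = 3.
The system is consistent.

yes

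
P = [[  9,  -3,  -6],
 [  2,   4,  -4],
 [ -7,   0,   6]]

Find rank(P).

Row reduce to echelon form.
R2 ← R2 − (2/9)·R1: [0, 14/3, -8/3]
R3 ← R3 + (7/9)·R1: [0, -7/3, 4/3]
R3 ← R3 + (1/2)·R2: [0, 0, 0]
Echelon form has 2 nonzero rows, so rank(P) = 2.

2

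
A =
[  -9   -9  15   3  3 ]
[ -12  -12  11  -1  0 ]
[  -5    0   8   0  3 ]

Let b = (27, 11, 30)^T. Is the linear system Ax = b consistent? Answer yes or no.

yes

Row reduce the augmented matrix [A | b].
R2 ← R2 − (4/3)·R1: [0, 0, -9, -5, -4, -25]
R3 ← R3 − (5/9)·R1: [0, 5, -1/3, -5/3, 4/3, 15]
Swap R2 ↔ R3
The echelon form has 3 nonzero rows, and every pivot lies in the first 5 columns, so rank(A) = rank([A|b]) = 3.
The system is consistent.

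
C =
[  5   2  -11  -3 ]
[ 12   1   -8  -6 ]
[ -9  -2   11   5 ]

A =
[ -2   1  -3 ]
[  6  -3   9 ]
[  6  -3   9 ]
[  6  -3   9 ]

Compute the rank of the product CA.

First compute CA:
[[-82,  41, -123],
 [-102,  51, -153],
 [102, -51, 153]]
Now row reduce the product.
R2 ← R2 − (51/41)·R1: [0, 0, 0]
R3 ← R3 + (51/41)·R1: [0, 0, 0]
1 nonzero row, so rank(CA) = 1.

1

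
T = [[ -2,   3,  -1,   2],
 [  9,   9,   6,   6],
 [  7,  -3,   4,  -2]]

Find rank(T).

Row reduce to echelon form.
R2 ← R2 + (9/2)·R1: [0, 45/2, 3/2, 15]
R3 ← R3 + (7/2)·R1: [0, 15/2, 1/2, 5]
R3 ← R3 − (1/3)·R2: [0, 0, 0, 0]
Echelon form has 2 nonzero rows, so rank(T) = 2.

2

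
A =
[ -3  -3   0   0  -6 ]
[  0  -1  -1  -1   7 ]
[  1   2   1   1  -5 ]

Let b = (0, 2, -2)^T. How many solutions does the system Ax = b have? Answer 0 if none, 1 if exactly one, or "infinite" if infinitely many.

Row reduce the augmented matrix [A | b].
R3 ← R3 + (1/3)·R1: [0, 1, 1, 1, -7, -2]
R3 ← R3 + R2: [0, 0, 0, 0, 0, 0]
The echelon form has 2 nonzero rows, and every pivot lies in the first 5 columns, so rank(A) = rank([A|b]) = 2.
The system is consistent.
rank = 2 < 5 unknowns, so there are infinitely many solutions.

infinite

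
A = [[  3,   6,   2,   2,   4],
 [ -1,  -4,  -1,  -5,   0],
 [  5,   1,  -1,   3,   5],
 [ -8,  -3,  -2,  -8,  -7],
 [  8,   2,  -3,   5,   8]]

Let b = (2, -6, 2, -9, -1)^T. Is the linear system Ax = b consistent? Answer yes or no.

no

Row reduce the augmented matrix [A | b].
R2 ← R2 + (1/3)·R1: [0, -2, -1/3, -13/3, 4/3, -16/3]
R3 ← R3 − (5/3)·R1: [0, -9, -13/3, -1/3, -5/3, -4/3]
R4 ← R4 + (8/3)·R1: [0, 13, 10/3, -8/3, 11/3, -11/3]
R5 ← R5 − (8/3)·R1: [0, -14, -25/3, -1/3, -8/3, -19/3]
R3 ← R3 − (9/2)·R2: [0, 0, -17/6, 115/6, -23/3, 68/3]
R4 ← R4 + (13/2)·R2: [0, 0, 7/6, -185/6, 37/3, -115/3]
R5 ← R5 − (7)·R2: [0, 0, -6, 30, -12, 31]
R4 ← R4 + (7/17)·R3: [0, 0, 0, -390/17, 156/17, -29]
R5 ← R5 − (36/17)·R3: [0, 0, 0, -180/17, 72/17, -17]
R5 ← R5 − (6/13)·R4: [0, 0, 0, 0, 0, -47/13]
The echelon form has 5 nonzero rows; the last pivot sits in the augmented column, so rank(A) = 4 but rank([A|b]) = 5.
Since the ranks differ, the system is inconsistent.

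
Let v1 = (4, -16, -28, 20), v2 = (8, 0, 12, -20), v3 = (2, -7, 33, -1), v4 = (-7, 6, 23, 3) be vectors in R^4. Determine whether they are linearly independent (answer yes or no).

yes

Form the matrix with these vectors as rows and row reduce.
R2 ← R2 − (2)·R1: [0, 32, 68, -60]
R3 ← R3 − (1/2)·R1: [0, 1, 47, -11]
R4 ← R4 + (7/4)·R1: [0, -22, -26, 38]
R3 ← R3 − (1/32)·R2: [0, 0, 359/8, -73/8]
R4 ← R4 + (11/16)·R2: [0, 0, 83/4, -13/4]
R4 ← R4 − (166/359)·R3: [0, 0, 0, 348/359]
4 nonzero rows, so the 4 vectors span a space of dimension 4.
Since 4 = 4, the vectors are linearly independent.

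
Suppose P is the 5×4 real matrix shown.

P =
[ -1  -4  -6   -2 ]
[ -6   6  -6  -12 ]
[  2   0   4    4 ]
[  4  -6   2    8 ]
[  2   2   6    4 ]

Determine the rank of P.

Row reduce to echelon form.
R2 ← R2 − (6)·R1: [0, 30, 30, 0]
R3 ← R3 + (2)·R1: [0, -8, -8, 0]
R4 ← R4 + (4)·R1: [0, -22, -22, 0]
R5 ← R5 + (2)·R1: [0, -6, -6, 0]
R3 ← R3 + (4/15)·R2: [0, 0, 0, 0]
R4 ← R4 + (11/15)·R2: [0, 0, 0, 0]
R5 ← R5 + (1/5)·R2: [0, 0, 0, 0]
Echelon form has 2 nonzero rows, so rank(P) = 2.

2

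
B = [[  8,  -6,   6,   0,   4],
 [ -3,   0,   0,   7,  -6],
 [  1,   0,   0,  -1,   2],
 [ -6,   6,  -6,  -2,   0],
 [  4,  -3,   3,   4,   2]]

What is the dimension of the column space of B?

Row reduce to echelon form.
R2 ← R2 + (3/8)·R1: [0, -9/4, 9/4, 7, -9/2]
R3 ← R3 − (1/8)·R1: [0, 3/4, -3/4, -1, 3/2]
R4 ← R4 + (3/4)·R1: [0, 3/2, -3/2, -2, 3]
R5 ← R5 − (1/2)·R1: [0, 0, 0, 4, 0]
R3 ← R3 + (1/3)·R2: [0, 0, 0, 4/3, 0]
R4 ← R4 + (2/3)·R2: [0, 0, 0, 8/3, 0]
R4 ← R4 − (2)·R3: [0, 0, 0, 0, 0]
R5 ← R5 − (3)·R3: [0, 0, 0, 0, 0]
Echelon form has 3 nonzero rows, so rank(B) = 3.
The column space has dimension equal to the rank: 3.

3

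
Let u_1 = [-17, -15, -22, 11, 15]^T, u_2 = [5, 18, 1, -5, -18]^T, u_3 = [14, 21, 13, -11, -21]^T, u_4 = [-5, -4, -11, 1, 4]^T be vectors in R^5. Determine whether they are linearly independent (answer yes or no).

Form the matrix with these vectors as rows and row reduce.
R2 ← R2 + (5/17)·R1: [0, 231/17, -93/17, -30/17, -231/17]
R3 ← R3 + (14/17)·R1: [0, 147/17, -87/17, -33/17, -147/17]
R4 ← R4 − (5/17)·R1: [0, 7/17, -77/17, -38/17, -7/17]
R3 ← R3 − (7/11)·R2: [0, 0, -18/11, -9/11, 0]
R4 ← R4 − (1/33)·R2: [0, 0, -48/11, -24/11, 0]
R4 ← R4 − (8/3)·R3: [0, 0, 0, 0, 0]
3 nonzero rows, so the 4 vectors span a space of dimension 3.
Since 3 < 4, the vectors are linearly dependent.

no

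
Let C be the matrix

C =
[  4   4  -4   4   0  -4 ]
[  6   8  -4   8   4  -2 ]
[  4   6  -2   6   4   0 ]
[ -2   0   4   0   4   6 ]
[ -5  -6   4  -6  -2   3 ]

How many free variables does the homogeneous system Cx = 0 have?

Row reduce to echelon form.
R2 ← R2 − (3/2)·R1: [0, 2, 2, 2, 4, 4]
R3 ← R3 − R1: [0, 2, 2, 2, 4, 4]
R4 ← R4 + (1/2)·R1: [0, 2, 2, 2, 4, 4]
R5 ← R5 + (5/4)·R1: [0, -1, -1, -1, -2, -2]
R3 ← R3 − R2: [0, 0, 0, 0, 0, 0]
R4 ← R4 − R2: [0, 0, 0, 0, 0, 0]
R5 ← R5 + (1/2)·R2: [0, 0, 0, 0, 0, 0]
2 nonzero rows, so rank(C) = 2.
C has 6 columns; by rank–nullity, nullity = 6 − 2 = 4.

4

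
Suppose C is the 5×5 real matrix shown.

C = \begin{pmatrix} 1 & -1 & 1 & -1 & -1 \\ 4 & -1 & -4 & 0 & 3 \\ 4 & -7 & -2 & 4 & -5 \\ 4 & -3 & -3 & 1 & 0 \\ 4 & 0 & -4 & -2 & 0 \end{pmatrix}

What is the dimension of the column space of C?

4

Row reduce to echelon form.
R2 ← R2 − (4)·R1: [0, 3, -8, 4, 7]
R3 ← R3 − (4)·R1: [0, -3, -6, 8, -1]
R4 ← R4 − (4)·R1: [0, 1, -7, 5, 4]
R5 ← R5 − (4)·R1: [0, 4, -8, 2, 4]
R3 ← R3 + R2: [0, 0, -14, 12, 6]
R4 ← R4 − (1/3)·R2: [0, 0, -13/3, 11/3, 5/3]
R5 ← R5 − (4/3)·R2: [0, 0, 8/3, -10/3, -16/3]
R4 ← R4 − (13/42)·R3: [0, 0, 0, -1/21, -4/21]
R5 ← R5 + (4/21)·R3: [0, 0, 0, -22/21, -88/21]
R5 ← R5 − (22)·R4: [0, 0, 0, 0, 0]
Echelon form has 4 nonzero rows, so rank(C) = 4.
The column space has dimension equal to the rank: 4.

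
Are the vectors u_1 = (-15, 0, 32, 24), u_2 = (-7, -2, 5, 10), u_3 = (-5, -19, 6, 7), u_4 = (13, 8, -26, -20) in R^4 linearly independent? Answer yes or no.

Form the matrix with these vectors as rows and row reduce.
R2 ← R2 − (7/15)·R1: [0, -2, -149/15, -6/5]
R3 ← R3 − (1/3)·R1: [0, -19, -14/3, -1]
R4 ← R4 + (13/15)·R1: [0, 8, 26/15, 4/5]
R3 ← R3 − (19/2)·R2: [0, 0, 897/10, 52/5]
R4 ← R4 + (4)·R2: [0, 0, -38, -4]
R4 ← R4 + (380/897)·R3: [0, 0, 0, 28/69]
4 nonzero rows, so the 4 vectors span a space of dimension 4.
Since 4 = 4, the vectors are linearly independent.

yes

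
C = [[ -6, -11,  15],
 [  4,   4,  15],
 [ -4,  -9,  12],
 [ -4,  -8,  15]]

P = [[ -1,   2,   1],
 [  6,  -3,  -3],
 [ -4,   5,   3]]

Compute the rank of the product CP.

First compute CP:
[[-120,  96,  72],
 [-40,  71,  37],
 [-98,  79,  59],
 [-104,  91,  65]]
Now row reduce the product.
R2 ← R2 − (1/3)·R1: [0, 39, 13]
R3 ← R3 − (49/60)·R1: [0, 3/5, 1/5]
R4 ← R4 − (13/15)·R1: [0, 39/5, 13/5]
R3 ← R3 − (1/65)·R2: [0, 0, 0]
R4 ← R4 − (1/5)·R2: [0, 0, 0]
2 nonzero rows, so rank(CP) = 2.

2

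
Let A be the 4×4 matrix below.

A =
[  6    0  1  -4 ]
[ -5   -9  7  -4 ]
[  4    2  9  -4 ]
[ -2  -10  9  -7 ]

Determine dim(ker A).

Row reduce to echelon form.
R2 ← R2 + (5/6)·R1: [0, -9, 47/6, -22/3]
R3 ← R3 − (2/3)·R1: [0, 2, 25/3, -4/3]
R4 ← R4 + (1/3)·R1: [0, -10, 28/3, -25/3]
R3 ← R3 + (2/9)·R2: [0, 0, 272/27, -80/27]
R4 ← R4 − (10/9)·R2: [0, 0, 17/27, -5/27]
R4 ← R4 − (1/16)·R3: [0, 0, 0, 0]
3 nonzero rows, so rank(A) = 3.
A has 4 columns; by rank–nullity, nullity = 4 − 3 = 1.

1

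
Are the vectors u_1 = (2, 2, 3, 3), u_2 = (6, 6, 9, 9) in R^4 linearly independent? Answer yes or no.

no

Form the matrix with these vectors as rows and row reduce.
R2 ← R2 − (3)·R1: [0, 0, 0, 0]
1 nonzero row, so the 2 vectors span a space of dimension 1.
Since 1 < 2, the vectors are linearly dependent.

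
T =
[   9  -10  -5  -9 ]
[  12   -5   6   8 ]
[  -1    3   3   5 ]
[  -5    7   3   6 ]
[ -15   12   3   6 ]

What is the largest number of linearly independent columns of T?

Row reduce to echelon form.
R2 ← R2 − (4/3)·R1: [0, 25/3, 38/3, 20]
R3 ← R3 + (1/9)·R1: [0, 17/9, 22/9, 4]
R4 ← R4 + (5/9)·R1: [0, 13/9, 2/9, 1]
R5 ← R5 + (5/3)·R1: [0, -14/3, -16/3, -9]
R3 ← R3 − (17/75)·R2: [0, 0, -32/75, -8/15]
R4 ← R4 − (13/75)·R2: [0, 0, -148/75, -37/15]
R5 ← R5 + (14/25)·R2: [0, 0, 44/25, 11/5]
R4 ← R4 − (37/8)·R3: [0, 0, 0, 0]
R5 ← R5 + (33/8)·R3: [0, 0, 0, 0]
Echelon form has 3 nonzero rows, so rank(T) = 3.
The rank gives the maximum number of linearly independent columns: 3.

3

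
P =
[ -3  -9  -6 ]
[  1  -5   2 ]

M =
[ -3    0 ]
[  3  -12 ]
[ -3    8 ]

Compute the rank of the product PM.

First compute PM:
[[  0,  60],
 [-24,  76]]
Now row reduce the product.
Swap R1 ↔ R2
2 nonzero rows, so rank(PM) = 2.

2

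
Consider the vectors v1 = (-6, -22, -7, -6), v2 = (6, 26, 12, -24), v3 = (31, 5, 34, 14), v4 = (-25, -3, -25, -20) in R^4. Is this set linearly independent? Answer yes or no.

yes

Form the matrix with these vectors as rows and row reduce.
R2 ← R2 + R1: [0, 4, 5, -30]
R3 ← R3 + (31/6)·R1: [0, -326/3, -13/6, -17]
R4 ← R4 − (25/6)·R1: [0, 266/3, 25/6, 5]
R3 ← R3 + (163/6)·R2: [0, 0, 401/3, -832]
R4 ← R4 − (133/6)·R2: [0, 0, -320/3, 670]
R4 ← R4 + (320/401)·R3: [0, 0, 0, 2430/401]
4 nonzero rows, so the 4 vectors span a space of dimension 4.
Since 4 = 4, the vectors are linearly independent.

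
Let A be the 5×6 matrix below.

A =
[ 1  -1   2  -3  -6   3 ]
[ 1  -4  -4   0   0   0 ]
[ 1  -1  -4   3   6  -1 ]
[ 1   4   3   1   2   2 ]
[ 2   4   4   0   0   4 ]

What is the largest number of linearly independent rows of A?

Row reduce to echelon form.
R2 ← R2 − R1: [0, -3, -6, 3, 6, -3]
R3 ← R3 − R1: [0, 0, -6, 6, 12, -4]
R4 ← R4 − R1: [0, 5, 1, 4, 8, -1]
R5 ← R5 − (2)·R1: [0, 6, 0, 6, 12, -2]
R4 ← R4 + (5/3)·R2: [0, 0, -9, 9, 18, -6]
R5 ← R5 + (2)·R2: [0, 0, -12, 12, 24, -8]
R4 ← R4 − (3/2)·R3: [0, 0, 0, 0, 0, 0]
R5 ← R5 − (2)·R3: [0, 0, 0, 0, 0, 0]
Echelon form has 3 nonzero rows, so rank(A) = 3.
The rank gives the maximum number of linearly independent rows: 3.

3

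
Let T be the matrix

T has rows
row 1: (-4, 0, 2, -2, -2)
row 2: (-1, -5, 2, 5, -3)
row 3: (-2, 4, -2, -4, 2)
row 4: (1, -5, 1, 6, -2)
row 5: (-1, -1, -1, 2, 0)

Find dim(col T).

3

Row reduce to echelon form.
R2 ← R2 − (1/4)·R1: [0, -5, 3/2, 11/2, -5/2]
R3 ← R3 − (1/2)·R1: [0, 4, -3, -3, 3]
R4 ← R4 + (1/4)·R1: [0, -5, 3/2, 11/2, -5/2]
R5 ← R5 − (1/4)·R1: [0, -1, -3/2, 5/2, 1/2]
R3 ← R3 + (4/5)·R2: [0, 0, -9/5, 7/5, 1]
R4 ← R4 − R2: [0, 0, 0, 0, 0]
R5 ← R5 − (1/5)·R2: [0, 0, -9/5, 7/5, 1]
R5 ← R5 − R3: [0, 0, 0, 0, 0]
Echelon form has 3 nonzero rows, so rank(T) = 3.
The column space has dimension equal to the rank: 3.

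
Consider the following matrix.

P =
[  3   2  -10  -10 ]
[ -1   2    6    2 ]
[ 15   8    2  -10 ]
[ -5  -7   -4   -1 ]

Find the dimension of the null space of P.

0

Row reduce to echelon form.
R2 ← R2 + (1/3)·R1: [0, 8/3, 8/3, -4/3]
R3 ← R3 − (5)·R1: [0, -2, 52, 40]
R4 ← R4 + (5/3)·R1: [0, -11/3, -62/3, -53/3]
R3 ← R3 + (3/4)·R2: [0, 0, 54, 39]
R4 ← R4 + (11/8)·R2: [0, 0, -17, -39/2]
R4 ← R4 + (17/54)·R3: [0, 0, 0, -65/9]
4 nonzero rows, so rank(P) = 4.
P has 4 columns; by rank–nullity, nullity = 4 − 4 = 0.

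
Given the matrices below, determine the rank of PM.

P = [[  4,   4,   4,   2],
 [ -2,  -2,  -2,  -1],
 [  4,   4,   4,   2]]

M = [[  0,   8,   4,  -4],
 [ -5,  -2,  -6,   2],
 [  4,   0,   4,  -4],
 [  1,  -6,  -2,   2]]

1

First compute PM:
[[ -2,  12,   4, -20],
 [  1,  -6,  -2,  10],
 [ -2,  12,   4, -20]]
Now row reduce the product.
R2 ← R2 + (1/2)·R1: [0, 0, 0, 0]
R3 ← R3 − R1: [0, 0, 0, 0]
1 nonzero row, so rank(PM) = 1.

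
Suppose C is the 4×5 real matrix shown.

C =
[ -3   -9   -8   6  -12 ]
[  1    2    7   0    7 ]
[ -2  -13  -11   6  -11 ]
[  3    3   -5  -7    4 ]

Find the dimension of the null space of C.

2

Row reduce to echelon form.
R2 ← R2 + (1/3)·R1: [0, -1, 13/3, 2, 3]
R3 ← R3 − (2/3)·R1: [0, -7, -17/3, 2, -3]
R4 ← R4 + R1: [0, -6, -13, -1, -8]
R3 ← R3 − (7)·R2: [0, 0, -36, -12, -24]
R4 ← R4 − (6)·R2: [0, 0, -39, -13, -26]
R4 ← R4 − (13/12)·R3: [0, 0, 0, 0, 0]
3 nonzero rows, so rank(C) = 3.
C has 5 columns; by rank–nullity, nullity = 5 − 3 = 2.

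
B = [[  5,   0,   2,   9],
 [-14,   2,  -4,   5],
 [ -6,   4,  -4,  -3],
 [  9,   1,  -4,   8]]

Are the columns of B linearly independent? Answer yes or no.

yes

Row reduce B to echelon form.
R2 ← R2 + (14/5)·R1: [0, 2, 8/5, 151/5]
R3 ← R3 + (6/5)·R1: [0, 4, -8/5, 39/5]
R4 ← R4 − (9/5)·R1: [0, 1, -38/5, -41/5]
R3 ← R3 − (2)·R2: [0, 0, -24/5, -263/5]
R4 ← R4 − (1/2)·R2: [0, 0, -42/5, -233/10]
R4 ← R4 − (7/4)·R3: [0, 0, 0, 275/4]
4 pivots among 4 columns.
Every column is a pivot column, so the columns are linearly independent.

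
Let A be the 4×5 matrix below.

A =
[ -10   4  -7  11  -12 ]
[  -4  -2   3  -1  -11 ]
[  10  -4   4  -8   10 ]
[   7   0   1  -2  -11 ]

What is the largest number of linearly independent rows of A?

Row reduce to echelon form.
R2 ← R2 − (2/5)·R1: [0, -18/5, 29/5, -27/5, -31/5]
R3 ← R3 + R1: [0, 0, -3, 3, -2]
R4 ← R4 + (7/10)·R1: [0, 14/5, -39/10, 57/10, -97/5]
R4 ← R4 + (7/9)·R2: [0, 0, 11/18, 3/2, -218/9]
R4 ← R4 + (11/54)·R3: [0, 0, 0, 19/9, -665/27]
Echelon form has 4 nonzero rows, so rank(A) = 4.
The rank gives the maximum number of linearly independent rows: 4.

4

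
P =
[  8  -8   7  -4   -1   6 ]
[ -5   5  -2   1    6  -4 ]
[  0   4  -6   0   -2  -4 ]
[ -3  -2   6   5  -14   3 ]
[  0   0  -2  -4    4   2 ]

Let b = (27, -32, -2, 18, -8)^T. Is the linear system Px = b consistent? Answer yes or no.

Row reduce the augmented matrix [P | b].
R2 ← R2 + (5/8)·R1: [0, 0, 19/8, -3/2, 43/8, -1/4, -121/8]
R4 ← R4 + (3/8)·R1: [0, -5, 69/8, 7/2, -115/8, 21/4, 225/8]
Swap R2 ↔ R3
R4 ← R4 + (5/4)·R2: [0, 0, 9/8, 7/2, -135/8, 1/4, 205/8]
R4 ← R4 − (9/19)·R3: [0, 0, 0, 80/19, -369/19, 7/19, 623/19]
R5 ← R5 + (16/19)·R3: [0, 0, 0, -100/19, 162/19, 34/19, -394/19]
R5 ← R5 + (5/4)·R4: [0, 0, 0, 0, -63/4, 9/4, 81/4]
The echelon form has 5 nonzero rows, and every pivot lies in the first 6 columns, so rank(P) = rank([P|b]) = 5.
The system is consistent.

yes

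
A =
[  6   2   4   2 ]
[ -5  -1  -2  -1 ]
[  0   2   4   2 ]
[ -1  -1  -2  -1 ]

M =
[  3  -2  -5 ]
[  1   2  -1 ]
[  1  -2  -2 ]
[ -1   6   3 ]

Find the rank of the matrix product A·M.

First compute AM:
[[ 22,  -4, -34],
 [-17,   6,  27],
 [  4,   8,  -4],
 [ -5,  -2,   7]]
Now row reduce the product.
R2 ← R2 + (17/22)·R1: [0, 32/11, 8/11]
R3 ← R3 − (2/11)·R1: [0, 96/11, 24/11]
R4 ← R4 + (5/22)·R1: [0, -32/11, -8/11]
R3 ← R3 − (3)·R2: [0, 0, 0]
R4 ← R4 + R2: [0, 0, 0]
2 nonzero rows, so rank(AM) = 2.

2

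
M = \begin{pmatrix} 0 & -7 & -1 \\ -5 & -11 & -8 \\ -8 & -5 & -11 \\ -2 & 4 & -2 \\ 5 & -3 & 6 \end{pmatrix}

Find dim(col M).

Row reduce to echelon form.
Swap R1 ↔ R2
R3 ← R3 − (8/5)·R1: [0, 63/5, 9/5]
R4 ← R4 − (2/5)·R1: [0, 42/5, 6/5]
R5 ← R5 + R1: [0, -14, -2]
R3 ← R3 + (9/5)·R2: [0, 0, 0]
R4 ← R4 + (6/5)·R2: [0, 0, 0]
R5 ← R5 − (2)·R2: [0, 0, 0]
Echelon form has 2 nonzero rows, so rank(M) = 2.
The column space has dimension equal to the rank: 2.

2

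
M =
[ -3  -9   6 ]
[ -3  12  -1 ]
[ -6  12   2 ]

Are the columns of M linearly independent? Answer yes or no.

Row reduce M to echelon form.
R2 ← R2 − R1: [0, 21, -7]
R3 ← R3 − (2)·R1: [0, 30, -10]
R3 ← R3 − (10/7)·R2: [0, 0, 0]
2 pivots among 3 columns.
Only 2 < 3 pivot columns, so the columns are linearly dependent.

no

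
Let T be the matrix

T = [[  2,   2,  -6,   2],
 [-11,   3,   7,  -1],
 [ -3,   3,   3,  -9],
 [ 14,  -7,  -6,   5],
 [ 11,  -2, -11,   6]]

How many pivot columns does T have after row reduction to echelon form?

3

Row reduce to echelon form.
R2 ← R2 + (11/2)·R1: [0, 14, -26, 10]
R3 ← R3 + (3/2)·R1: [0, 6, -6, -6]
R4 ← R4 − (7)·R1: [0, -21, 36, -9]
R5 ← R5 − (11/2)·R1: [0, -13, 22, -5]
R3 ← R3 − (3/7)·R2: [0, 0, 36/7, -72/7]
R4 ← R4 + (3/2)·R2: [0, 0, -3, 6]
R5 ← R5 + (13/14)·R2: [0, 0, -15/7, 30/7]
R4 ← R4 + (7/12)·R3: [0, 0, 0, 0]
R5 ← R5 + (5/12)·R3: [0, 0, 0, 0]
Echelon form has 3 nonzero rows, so rank(T) = 3.
Each nonzero row contributes one pivot column: 3 pivot columns.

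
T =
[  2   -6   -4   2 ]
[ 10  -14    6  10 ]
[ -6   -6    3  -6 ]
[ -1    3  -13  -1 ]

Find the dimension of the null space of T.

Row reduce to echelon form.
R2 ← R2 − (5)·R1: [0, 16, 26, 0]
R3 ← R3 + (3)·R1: [0, -24, -9, 0]
R4 ← R4 + (1/2)·R1: [0, 0, -15, 0]
R3 ← R3 + (3/2)·R2: [0, 0, 30, 0]
R4 ← R4 + (1/2)·R3: [0, 0, 0, 0]
3 nonzero rows, so rank(T) = 3.
T has 4 columns; by rank–nullity, nullity = 4 − 3 = 1.

1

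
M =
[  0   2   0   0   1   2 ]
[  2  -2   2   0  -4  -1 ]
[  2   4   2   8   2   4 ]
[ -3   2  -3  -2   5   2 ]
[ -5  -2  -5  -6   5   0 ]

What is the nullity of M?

Row reduce to echelon form.
Swap R1 ↔ R2
R3 ← R3 − R1: [0, 6, 0, 8, 6, 5]
R4 ← R4 + (3/2)·R1: [0, -1, 0, -2, -1, 1/2]
R5 ← R5 + (5/2)·R1: [0, -7, 0, -6, -5, -5/2]
R3 ← R3 − (3)·R2: [0, 0, 0, 8, 3, -1]
R4 ← R4 + (1/2)·R2: [0, 0, 0, -2, -1/2, 3/2]
R5 ← R5 + (7/2)·R2: [0, 0, 0, -6, -3/2, 9/2]
R4 ← R4 + (1/4)·R3: [0, 0, 0, 0, 1/4, 5/4]
R5 ← R5 + (3/4)·R3: [0, 0, 0, 0, 3/4, 15/4]
R5 ← R5 − (3)·R4: [0, 0, 0, 0, 0, 0]
4 nonzero rows, so rank(M) = 4.
M has 6 columns; by rank–nullity, nullity = 6 − 4 = 2.

2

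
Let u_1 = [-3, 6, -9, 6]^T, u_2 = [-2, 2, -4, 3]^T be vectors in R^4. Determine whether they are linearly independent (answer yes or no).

Form the matrix with these vectors as rows and row reduce.
R2 ← R2 − (2/3)·R1: [0, -2, 2, -1]
2 nonzero rows, so the 2 vectors span a space of dimension 2.
Since 2 = 2, the vectors are linearly independent.

yes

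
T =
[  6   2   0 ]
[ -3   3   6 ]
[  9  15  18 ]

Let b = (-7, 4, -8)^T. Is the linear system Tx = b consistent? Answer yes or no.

Row reduce the augmented matrix [T | b].
R2 ← R2 + (1/2)·R1: [0, 4, 6, 1/2]
R3 ← R3 − (3/2)·R1: [0, 12, 18, 5/2]
R3 ← R3 − (3)·R2: [0, 0, 0, 1]
The echelon form has 3 nonzero rows; the last pivot sits in the augmented column, so rank(T) = 2 but rank([T|b]) = 3.
Since the ranks differ, the system is inconsistent.

no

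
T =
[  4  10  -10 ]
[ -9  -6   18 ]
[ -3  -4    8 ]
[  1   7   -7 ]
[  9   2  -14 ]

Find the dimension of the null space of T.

Row reduce to echelon form.
R2 ← R2 + (9/4)·R1: [0, 33/2, -9/2]
R3 ← R3 + (3/4)·R1: [0, 7/2, 1/2]
R4 ← R4 − (1/4)·R1: [0, 9/2, -9/2]
R5 ← R5 − (9/4)·R1: [0, -41/2, 17/2]
R3 ← R3 − (7/33)·R2: [0, 0, 16/11]
R4 ← R4 − (3/11)·R2: [0, 0, -36/11]
R5 ← R5 + (41/33)·R2: [0, 0, 32/11]
R4 ← R4 + (9/4)·R3: [0, 0, 0]
R5 ← R5 − (2)·R3: [0, 0, 0]
3 nonzero rows, so rank(T) = 3.
T has 3 columns; by rank–nullity, nullity = 3 − 3 = 0.

0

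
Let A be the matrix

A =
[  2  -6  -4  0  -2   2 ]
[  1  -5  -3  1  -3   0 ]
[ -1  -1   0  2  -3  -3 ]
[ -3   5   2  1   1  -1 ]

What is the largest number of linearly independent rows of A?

3

Row reduce to echelon form.
R2 ← R2 − (1/2)·R1: [0, -2, -1, 1, -2, -1]
R3 ← R3 + (1/2)·R1: [0, -4, -2, 2, -4, -2]
R4 ← R4 + (3/2)·R1: [0, -4, -4, 1, -2, 2]
R3 ← R3 − (2)·R2: [0, 0, 0, 0, 0, 0]
R4 ← R4 − (2)·R2: [0, 0, -2, -1, 2, 4]
Swap R3 ↔ R4
Echelon form has 3 nonzero rows, so rank(A) = 3.
The rank gives the maximum number of linearly independent rows: 3.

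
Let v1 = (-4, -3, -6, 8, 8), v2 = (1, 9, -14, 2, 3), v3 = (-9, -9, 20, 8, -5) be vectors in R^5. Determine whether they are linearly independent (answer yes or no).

yes

Form the matrix with these vectors as rows and row reduce.
R2 ← R2 + (1/4)·R1: [0, 33/4, -31/2, 4, 5]
R3 ← R3 − (9/4)·R1: [0, -9/4, 67/2, -10, -23]
R3 ← R3 + (3/11)·R2: [0, 0, 322/11, -98/11, -238/11]
3 nonzero rows, so the 3 vectors span a space of dimension 3.
Since 3 = 3, the vectors are linearly independent.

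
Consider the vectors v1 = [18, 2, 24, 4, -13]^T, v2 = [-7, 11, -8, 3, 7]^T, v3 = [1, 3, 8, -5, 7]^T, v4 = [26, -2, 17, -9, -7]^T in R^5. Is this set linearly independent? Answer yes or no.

Form the matrix with these vectors as rows and row reduce.
R2 ← R2 + (7/18)·R1: [0, 106/9, 4/3, 41/9, 35/18]
R3 ← R3 − (1/18)·R1: [0, 26/9, 20/3, -47/9, 139/18]
R4 ← R4 − (13/9)·R1: [0, -44/9, -53/3, -133/9, 106/9]
R3 ← R3 − (13/53)·R2: [0, 0, 336/53, -336/53, 384/53]
R4 ← R4 + (22/53)·R2: [0, 0, -907/53, -683/53, 667/53]
R4 ← R4 + (907/336)·R3: [0, 0, 0, -30, 225/7]
4 nonzero rows, so the 4 vectors span a space of dimension 4.
Since 4 = 4, the vectors are linearly independent.

yes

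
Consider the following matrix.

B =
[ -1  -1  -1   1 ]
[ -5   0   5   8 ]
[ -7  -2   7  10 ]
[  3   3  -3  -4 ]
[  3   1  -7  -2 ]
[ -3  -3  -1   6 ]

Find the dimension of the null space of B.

0

Row reduce to echelon form.
R2 ← R2 − (5)·R1: [0, 5, 10, 3]
R3 ← R3 − (7)·R1: [0, 5, 14, 3]
R4 ← R4 + (3)·R1: [0, 0, -6, -1]
R5 ← R5 + (3)·R1: [0, -2, -10, 1]
R6 ← R6 − (3)·R1: [0, 0, 2, 3]
R3 ← R3 − R2: [0, 0, 4, 0]
R5 ← R5 + (2/5)·R2: [0, 0, -6, 11/5]
R4 ← R4 + (3/2)·R3: [0, 0, 0, -1]
R5 ← R5 + (3/2)·R3: [0, 0, 0, 11/5]
R6 ← R6 − (1/2)·R3: [0, 0, 0, 3]
R5 ← R5 + (11/5)·R4: [0, 0, 0, 0]
R6 ← R6 + (3)·R4: [0, 0, 0, 0]
4 nonzero rows, so rank(B) = 4.
B has 4 columns; by rank–nullity, nullity = 4 − 4 = 0.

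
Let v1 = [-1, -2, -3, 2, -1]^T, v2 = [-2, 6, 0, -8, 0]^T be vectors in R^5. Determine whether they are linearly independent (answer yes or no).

yes

Form the matrix with these vectors as rows and row reduce.
R2 ← R2 − (2)·R1: [0, 10, 6, -12, 2]
2 nonzero rows, so the 2 vectors span a space of dimension 2.
Since 2 = 2, the vectors are linearly independent.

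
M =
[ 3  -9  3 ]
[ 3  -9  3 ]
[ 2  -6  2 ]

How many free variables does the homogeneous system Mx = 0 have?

2

Row reduce to echelon form.
R2 ← R2 − R1: [0, 0, 0]
R3 ← R3 − (2/3)·R1: [0, 0, 0]
1 nonzero row, so rank(M) = 1.
M has 3 columns; by rank–nullity, nullity = 3 − 1 = 2.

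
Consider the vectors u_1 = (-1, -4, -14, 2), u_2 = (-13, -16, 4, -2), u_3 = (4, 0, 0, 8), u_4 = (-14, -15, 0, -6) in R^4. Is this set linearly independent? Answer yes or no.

Form the matrix with these vectors as rows and row reduce.
R2 ← R2 − (13)·R1: [0, 36, 186, -28]
R3 ← R3 + (4)·R1: [0, -16, -56, 16]
R4 ← R4 − (14)·R1: [0, 41, 196, -34]
R3 ← R3 + (4/9)·R2: [0, 0, 80/3, 32/9]
R4 ← R4 − (41/36)·R2: [0, 0, -95/6, -19/9]
R4 ← R4 + (19/32)·R3: [0, 0, 0, 0]
3 nonzero rows, so the 4 vectors span a space of dimension 3.
Since 3 < 4, the vectors are linearly dependent.

no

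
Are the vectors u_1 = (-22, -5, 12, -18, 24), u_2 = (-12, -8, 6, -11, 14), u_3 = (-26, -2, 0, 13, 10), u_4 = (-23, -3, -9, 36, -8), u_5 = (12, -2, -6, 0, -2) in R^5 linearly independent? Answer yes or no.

Form the matrix with these vectors as rows and row reduce.
R2 ← R2 − (6/11)·R1: [0, -58/11, -6/11, -13/11, 10/11]
R3 ← R3 − (13/11)·R1: [0, 43/11, -156/11, 377/11, -202/11]
R4 ← R4 − (23/22)·R1: [0, 49/22, -237/11, 603/11, -364/11]
R5 ← R5 + (6/11)·R1: [0, -52/11, 6/11, -108/11, 122/11]
R3 ← R3 + (43/58)·R2: [0, 0, -423/29, 1937/58, -513/29]
R4 ← R4 + (49/116)·R2: [0, 0, -1263/58, 6301/116, -1897/58]
R5 ← R5 − (26/29)·R2: [0, 0, 30/29, -254/29, 298/29]
R4 ← R4 − (421/282)·R3: [0, 0, 0, 629/141, -296/47]
R5 ← R5 + (10/141)·R3: [0, 0, 0, -901/141, 424/47]
R5 ← R5 + (53/37)·R4: [0, 0, 0, 0, 0]
4 nonzero rows, so the 5 vectors span a space of dimension 4.
Since 4 < 5, the vectors are linearly dependent.

no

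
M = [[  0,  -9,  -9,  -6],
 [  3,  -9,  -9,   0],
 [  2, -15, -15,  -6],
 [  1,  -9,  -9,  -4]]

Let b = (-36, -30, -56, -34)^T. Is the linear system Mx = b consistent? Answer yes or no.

Row reduce the augmented matrix [M | b].
Swap R1 ↔ R2
R3 ← R3 − (2/3)·R1: [0, -9, -9, -6, -36]
R4 ← R4 − (1/3)·R1: [0, -6, -6, -4, -24]
R3 ← R3 − R2: [0, 0, 0, 0, 0]
R4 ← R4 − (2/3)·R2: [0, 0, 0, 0, 0]
The echelon form has 2 nonzero rows, and every pivot lies in the first 4 columns, so rank(M) = rank([M|b]) = 2.
The system is consistent.

yes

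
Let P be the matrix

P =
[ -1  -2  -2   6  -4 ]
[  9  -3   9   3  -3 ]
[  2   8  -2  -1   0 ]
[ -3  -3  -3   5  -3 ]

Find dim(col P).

Row reduce to echelon form.
R2 ← R2 + (9)·R1: [0, -21, -9, 57, -39]
R3 ← R3 + (2)·R1: [0, 4, -6, 11, -8]
R4 ← R4 − (3)·R1: [0, 3, 3, -13, 9]
R3 ← R3 + (4/21)·R2: [0, 0, -54/7, 153/7, -108/7]
R4 ← R4 + (1/7)·R2: [0, 0, 12/7, -34/7, 24/7]
R4 ← R4 + (2/9)·R3: [0, 0, 0, 0, 0]
Echelon form has 3 nonzero rows, so rank(P) = 3.
The column space has dimension equal to the rank: 3.

3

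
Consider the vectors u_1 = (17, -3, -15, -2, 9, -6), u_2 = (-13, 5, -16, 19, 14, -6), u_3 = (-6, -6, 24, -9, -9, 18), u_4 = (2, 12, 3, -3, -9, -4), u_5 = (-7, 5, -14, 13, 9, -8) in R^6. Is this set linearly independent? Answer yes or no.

Form the matrix with these vectors as rows and row reduce.
R2 ← R2 + (13/17)·R1: [0, 46/17, -467/17, 297/17, 355/17, -180/17]
R3 ← R3 + (6/17)·R1: [0, -120/17, 318/17, -165/17, -99/17, 270/17]
R4 ← R4 − (2/17)·R1: [0, 210/17, 81/17, -47/17, -171/17, -56/17]
R5 ← R5 + (7/17)·R1: [0, 64/17, -343/17, 207/17, 216/17, -178/17]
R3 ← R3 + (60/23)·R2: [0, 0, -1218/23, 825/23, 1119/23, -270/23]
R4 ← R4 − (105/23)·R2: [0, 0, 2994/23, -1898/23, -2424/23, 1036/23]
R5 ← R5 − (32/23)·R2: [0, 0, 415/23, -279/23, -376/23, 98/23]
R4 ← R4 + (499/203)·R3: [0, 0, 0, 1147/203, 2883/203, 3286/203]
R5 ← R5 + (415/1218)·R3: [0, 0, 0, 37/406, 93/406, 53/203]
R5 ← R5 − (1/62)·R4: [0, 0, 0, 0, 0, 0]
4 nonzero rows, so the 5 vectors span a space of dimension 4.
Since 4 < 5, the vectors are linearly dependent.

no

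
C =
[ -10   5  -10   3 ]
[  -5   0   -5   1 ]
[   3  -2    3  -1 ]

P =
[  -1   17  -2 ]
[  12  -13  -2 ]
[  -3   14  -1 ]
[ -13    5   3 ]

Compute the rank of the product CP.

First compute CP:
[[ 61, -360,  29],
 [  7, -150,  18],
 [-23, 114,  -8]]
Now row reduce the product.
R2 ← R2 − (7/61)·R1: [0, -6630/61, 895/61]
R3 ← R3 + (23/61)·R1: [0, -1326/61, 179/61]
R3 ← R3 − (1/5)·R2: [0, 0, 0]
2 nonzero rows, so rank(CP) = 2.

2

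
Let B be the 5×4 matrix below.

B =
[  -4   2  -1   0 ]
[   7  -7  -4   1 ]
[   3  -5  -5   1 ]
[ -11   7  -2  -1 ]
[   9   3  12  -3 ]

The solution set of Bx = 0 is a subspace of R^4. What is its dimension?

1

Row reduce to echelon form.
R2 ← R2 + (7/4)·R1: [0, -7/2, -23/4, 1]
R3 ← R3 + (3/4)·R1: [0, -7/2, -23/4, 1]
R4 ← R4 − (11/4)·R1: [0, 3/2, 3/4, -1]
R5 ← R5 + (9/4)·R1: [0, 15/2, 39/4, -3]
R3 ← R3 − R2: [0, 0, 0, 0]
R4 ← R4 + (3/7)·R2: [0, 0, -12/7, -4/7]
R5 ← R5 + (15/7)·R2: [0, 0, -18/7, -6/7]
Swap R3 ↔ R4
R5 ← R5 − (3/2)·R3: [0, 0, 0, 0]
3 nonzero rows, so rank(B) = 3.
B has 4 columns; by rank–nullity, nullity = 4 − 3 = 1.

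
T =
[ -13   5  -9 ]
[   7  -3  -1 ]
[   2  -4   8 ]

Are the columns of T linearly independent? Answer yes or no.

yes

Row reduce T to echelon form.
R2 ← R2 + (7/13)·R1: [0, -4/13, -76/13]
R3 ← R3 + (2/13)·R1: [0, -42/13, 86/13]
R3 ← R3 − (21/2)·R2: [0, 0, 68]
3 pivots among 3 columns.
Every column is a pivot column, so the columns are linearly independent.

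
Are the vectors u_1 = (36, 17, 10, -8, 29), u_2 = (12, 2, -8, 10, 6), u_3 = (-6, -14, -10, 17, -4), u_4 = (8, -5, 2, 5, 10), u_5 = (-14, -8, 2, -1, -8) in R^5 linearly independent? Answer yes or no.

no

Form the matrix with these vectors as rows and row reduce.
R2 ← R2 − (1/3)·R1: [0, -11/3, -34/3, 38/3, -11/3]
R3 ← R3 + (1/6)·R1: [0, -67/6, -25/3, 47/3, 5/6]
R4 ← R4 − (2/9)·R1: [0, -79/9, -2/9, 61/9, 32/9]
R5 ← R5 + (7/18)·R1: [0, -25/18, 53/9, -37/9, 59/18]
R3 ← R3 − (67/22)·R2: [0, 0, 288/11, -252/11, 12]
R4 ← R4 − (79/33)·R2: [0, 0, 296/11, -259/11, 37/3]
R5 ← R5 − (25/66)·R2: [0, 0, 112/11, -98/11, 14/3]
R4 ← R4 − (37/36)·R3: [0, 0, 0, 0, 0]
R5 ← R5 − (7/18)·R3: [0, 0, 0, 0, 0]
3 nonzero rows, so the 5 vectors span a space of dimension 3.
Since 3 < 5, the vectors are linearly dependent.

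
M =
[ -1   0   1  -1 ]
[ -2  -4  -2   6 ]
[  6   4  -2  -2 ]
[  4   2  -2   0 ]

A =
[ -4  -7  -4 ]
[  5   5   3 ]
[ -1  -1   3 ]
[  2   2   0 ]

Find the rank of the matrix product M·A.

2

First compute MA:
[[  1,   4,   7],
 [  2,   8, -10],
 [ -6, -24, -18],
 [ -4, -16, -16]]
Now row reduce the product.
R2 ← R2 − (2)·R1: [0, 0, -24]
R3 ← R3 + (6)·R1: [0, 0, 24]
R4 ← R4 + (4)·R1: [0, 0, 12]
R3 ← R3 + R2: [0, 0, 0]
R4 ← R4 + (1/2)·R2: [0, 0, 0]
2 nonzero rows, so rank(MA) = 2.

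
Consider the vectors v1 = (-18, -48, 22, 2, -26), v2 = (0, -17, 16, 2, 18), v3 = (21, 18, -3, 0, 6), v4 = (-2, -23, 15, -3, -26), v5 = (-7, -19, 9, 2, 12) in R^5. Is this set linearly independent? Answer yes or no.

Form the matrix with these vectors as rows and row reduce.
R3 ← R3 + (7/6)·R1: [0, -38, 68/3, 7/3, -73/3]
R4 ← R4 − (1/9)·R1: [0, -53/3, 113/9, -29/9, -208/9]
R5 ← R5 − (7/18)·R1: [0, -1/3, 4/9, 11/9, 199/9]
R3 ← R3 − (38/17)·R2: [0, 0, -668/51, -109/51, -3293/51]
R4 ← R4 − (53/51)·R2: [0, 0, -623/153, -811/153, -6398/153]
R5 ← R5 − (1/51)·R2: [0, 0, 20/153, 181/153, 3329/153]
R4 ← R4 − (623/2004)·R3: [0, 0, 0, -3097/668, -14525/668]
R5 ← R5 + (5/501)·R3: [0, 0, 0, 194/167, 3526/167]
R5 ← R5 + (776/3097)·R4: [0, 0, 0, 0, 48516/3097]
5 nonzero rows, so the 5 vectors span a space of dimension 5.
Since 5 = 5, the vectors are linearly independent.

yes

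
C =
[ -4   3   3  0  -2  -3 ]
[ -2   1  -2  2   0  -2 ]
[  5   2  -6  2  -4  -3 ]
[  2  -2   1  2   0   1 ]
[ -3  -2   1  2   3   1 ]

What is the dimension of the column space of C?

4

Row reduce to echelon form.
R2 ← R2 − (1/2)·R1: [0, -1/2, -7/2, 2, 1, -1/2]
R3 ← R3 + (5/4)·R1: [0, 23/4, -9/4, 2, -13/2, -27/4]
R4 ← R4 + (1/2)·R1: [0, -1/2, 5/2, 2, -1, -1/2]
R5 ← R5 − (3/4)·R1: [0, -17/4, -5/4, 2, 9/2, 13/4]
R3 ← R3 + (23/2)·R2: [0, 0, -85/2, 25, 5, -25/2]
R4 ← R4 − R2: [0, 0, 6, 0, -2, 0]
R5 ← R5 − (17/2)·R2: [0, 0, 57/2, -15, -4, 15/2]
R4 ← R4 + (12/85)·R3: [0, 0, 0, 60/17, -22/17, -30/17]
R5 ← R5 + (57/85)·R3: [0, 0, 0, 30/17, -11/17, -15/17]
R5 ← R5 − (1/2)·R4: [0, 0, 0, 0, 0, 0]
Echelon form has 4 nonzero rows, so rank(C) = 4.
The column space has dimension equal to the rank: 4.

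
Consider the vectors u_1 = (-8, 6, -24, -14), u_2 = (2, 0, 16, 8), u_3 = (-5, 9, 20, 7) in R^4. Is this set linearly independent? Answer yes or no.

no

Form the matrix with these vectors as rows and row reduce.
R2 ← R2 + (1/4)·R1: [0, 3/2, 10, 9/2]
R3 ← R3 − (5/8)·R1: [0, 21/4, 35, 63/4]
R3 ← R3 − (7/2)·R2: [0, 0, 0, 0]
2 nonzero rows, so the 3 vectors span a space of dimension 2.
Since 2 < 3, the vectors are linearly dependent.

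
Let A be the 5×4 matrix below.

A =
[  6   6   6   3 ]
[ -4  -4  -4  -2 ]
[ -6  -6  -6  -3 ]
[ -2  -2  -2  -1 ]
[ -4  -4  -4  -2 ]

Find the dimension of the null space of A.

Row reduce to echelon form.
R2 ← R2 + (2/3)·R1: [0, 0, 0, 0]
R3 ← R3 + R1: [0, 0, 0, 0]
R4 ← R4 + (1/3)·R1: [0, 0, 0, 0]
R5 ← R5 + (2/3)·R1: [0, 0, 0, 0]
1 nonzero row, so rank(A) = 1.
A has 4 columns; by rank–nullity, nullity = 4 − 1 = 3.

3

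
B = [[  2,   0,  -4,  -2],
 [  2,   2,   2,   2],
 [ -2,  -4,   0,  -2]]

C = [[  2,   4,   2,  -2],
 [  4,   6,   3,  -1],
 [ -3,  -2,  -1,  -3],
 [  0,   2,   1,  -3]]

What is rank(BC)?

First compute BC:
[[ 16,  12,   6,  14],
 [  6,  20,  10, -18],
 [-20, -36, -18,  14]]
Now row reduce the product.
R2 ← R2 − (3/8)·R1: [0, 31/2, 31/4, -93/4]
R3 ← R3 + (5/4)·R1: [0, -21, -21/2, 63/2]
R3 ← R3 + (42/31)·R2: [0, 0, 0, 0]
2 nonzero rows, so rank(BC) = 2.

2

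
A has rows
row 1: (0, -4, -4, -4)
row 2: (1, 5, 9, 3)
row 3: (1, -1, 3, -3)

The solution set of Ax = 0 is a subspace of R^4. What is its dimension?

Row reduce to echelon form.
Swap R1 ↔ R2
R3 ← R3 − R1: [0, -6, -6, -6]
R3 ← R3 − (3/2)·R2: [0, 0, 0, 0]
2 nonzero rows, so rank(A) = 2.
A has 4 columns; by rank–nullity, nullity = 4 − 2 = 2.

2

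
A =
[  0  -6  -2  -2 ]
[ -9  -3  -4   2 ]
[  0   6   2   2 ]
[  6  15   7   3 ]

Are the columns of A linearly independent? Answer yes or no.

Row reduce A to echelon form.
Swap R1 ↔ R2
R4 ← R4 + (2/3)·R1: [0, 13, 13/3, 13/3]
R3 ← R3 + R2: [0, 0, 0, 0]
R4 ← R4 + (13/6)·R2: [0, 0, 0, 0]
2 pivots among 4 columns.
Only 2 < 4 pivot columns, so the columns are linearly dependent.

no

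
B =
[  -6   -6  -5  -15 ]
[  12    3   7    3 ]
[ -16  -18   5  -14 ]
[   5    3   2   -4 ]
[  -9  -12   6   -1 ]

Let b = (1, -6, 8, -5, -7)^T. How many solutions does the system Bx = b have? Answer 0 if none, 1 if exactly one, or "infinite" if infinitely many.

Row reduce the augmented matrix [B | b].
R2 ← R2 + (2)·R1: [0, -9, -3, -27, -4]
R3 ← R3 − (8/3)·R1: [0, -2, 55/3, 26, 16/3]
R4 ← R4 + (5/6)·R1: [0, -2, -13/6, -33/2, -25/6]
R5 ← R5 − (3/2)·R1: [0, -3, 27/2, 43/2, -17/2]
R3 ← R3 − (2/9)·R2: [0, 0, 19, 32, 56/9]
R4 ← R4 − (2/9)·R2: [0, 0, -3/2, -21/2, -59/18]
R5 ← R5 − (1/3)·R2: [0, 0, 29/2, 61/2, -43/6]
R4 ← R4 + (3/38)·R3: [0, 0, 0, -303/38, -953/342]
R5 ← R5 − (29/38)·R3: [0, 0, 0, 231/38, -4075/342]
R5 ← R5 + (77/101)·R4: [0, 0, 0, 0, -1418/101]
The echelon form has 5 nonzero rows; the last pivot sits in the augmented column, so rank(B) = 4 but rank([B|b]) = 5.
Since the ranks differ, the system is inconsistent.
It has no solutions.

0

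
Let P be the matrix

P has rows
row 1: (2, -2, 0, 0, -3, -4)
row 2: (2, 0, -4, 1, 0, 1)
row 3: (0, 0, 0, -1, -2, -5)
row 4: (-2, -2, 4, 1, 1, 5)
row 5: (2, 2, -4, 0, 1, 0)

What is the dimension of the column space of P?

4

Row reduce to echelon form.
R2 ← R2 − R1: [0, 2, -4, 1, 3, 5]
R4 ← R4 + R1: [0, -4, 4, 1, -2, 1]
R5 ← R5 − R1: [0, 4, -4, 0, 4, 4]
R4 ← R4 + (2)·R2: [0, 0, -4, 3, 4, 11]
R5 ← R5 − (2)·R2: [0, 0, 4, -2, -2, -6]
Swap R3 ↔ R4
R5 ← R5 + R3: [0, 0, 0, 1, 2, 5]
R5 ← R5 + R4: [0, 0, 0, 0, 0, 0]
Echelon form has 4 nonzero rows, so rank(P) = 4.
The column space has dimension equal to the rank: 4.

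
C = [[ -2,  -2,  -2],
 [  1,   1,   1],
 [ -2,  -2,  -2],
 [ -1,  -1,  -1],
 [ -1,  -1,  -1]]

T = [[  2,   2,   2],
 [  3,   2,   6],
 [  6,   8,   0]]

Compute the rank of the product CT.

1

First compute CT:
[[-22, -24, -16],
 [ 11,  12,   8],
 [-22, -24, -16],
 [-11, -12,  -8],
 [-11, -12,  -8]]
Now row reduce the product.
R2 ← R2 + (1/2)·R1: [0, 0, 0]
R3 ← R3 − R1: [0, 0, 0]
R4 ← R4 − (1/2)·R1: [0, 0, 0]
R5 ← R5 − (1/2)·R1: [0, 0, 0]
1 nonzero row, so rank(CT) = 1.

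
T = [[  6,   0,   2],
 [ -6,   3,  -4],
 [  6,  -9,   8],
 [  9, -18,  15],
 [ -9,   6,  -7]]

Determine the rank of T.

Row reduce to echelon form.
R2 ← R2 + R1: [0, 3, -2]
R3 ← R3 − R1: [0, -9, 6]
R4 ← R4 − (3/2)·R1: [0, -18, 12]
R5 ← R5 + (3/2)·R1: [0, 6, -4]
R3 ← R3 + (3)·R2: [0, 0, 0]
R4 ← R4 + (6)·R2: [0, 0, 0]
R5 ← R5 − (2)·R2: [0, 0, 0]
Echelon form has 2 nonzero rows, so rank(T) = 2.

2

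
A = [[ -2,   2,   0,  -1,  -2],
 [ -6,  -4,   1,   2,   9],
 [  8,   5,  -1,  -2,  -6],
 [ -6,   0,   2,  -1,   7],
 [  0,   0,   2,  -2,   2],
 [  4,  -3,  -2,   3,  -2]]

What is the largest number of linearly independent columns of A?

4

Row reduce to echelon form.
R2 ← R2 − (3)·R1: [0, -10, 1, 5, 15]
R3 ← R3 + (4)·R1: [0, 13, -1, -6, -14]
R4 ← R4 − (3)·R1: [0, -6, 2, 2, 13]
R6 ← R6 + (2)·R1: [0, 1, -2, 1, -6]
R3 ← R3 + (13/10)·R2: [0, 0, 3/10, 1/2, 11/2]
R4 ← R4 − (3/5)·R2: [0, 0, 7/5, -1, 4]
R6 ← R6 + (1/10)·R2: [0, 0, -19/10, 3/2, -9/2]
R4 ← R4 − (14/3)·R3: [0, 0, 0, -10/3, -65/3]
R5 ← R5 − (20/3)·R3: [0, 0, 0, -16/3, -104/3]
R6 ← R6 + (19/3)·R3: [0, 0, 0, 14/3, 91/3]
R5 ← R5 − (8/5)·R4: [0, 0, 0, 0, 0]
R6 ← R6 + (7/5)·R4: [0, 0, 0, 0, 0]
Echelon form has 4 nonzero rows, so rank(A) = 4.
The rank gives the maximum number of linearly independent columns: 4.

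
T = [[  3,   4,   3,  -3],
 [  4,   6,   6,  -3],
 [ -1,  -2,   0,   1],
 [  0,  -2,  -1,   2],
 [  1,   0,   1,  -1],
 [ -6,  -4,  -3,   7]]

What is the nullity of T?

0

Row reduce to echelon form.
R2 ← R2 − (4/3)·R1: [0, 2/3, 2, 1]
R3 ← R3 + (1/3)·R1: [0, -2/3, 1, 0]
R5 ← R5 − (1/3)·R1: [0, -4/3, 0, 0]
R6 ← R6 + (2)·R1: [0, 4, 3, 1]
R3 ← R3 + R2: [0, 0, 3, 1]
R4 ← R4 + (3)·R2: [0, 0, 5, 5]
R5 ← R5 + (2)·R2: [0, 0, 4, 2]
R6 ← R6 − (6)·R2: [0, 0, -9, -5]
R4 ← R4 − (5/3)·R3: [0, 0, 0, 10/3]
R5 ← R5 − (4/3)·R3: [0, 0, 0, 2/3]
R6 ← R6 + (3)·R3: [0, 0, 0, -2]
R5 ← R5 − (1/5)·R4: [0, 0, 0, 0]
R6 ← R6 + (3/5)·R4: [0, 0, 0, 0]
4 nonzero rows, so rank(T) = 4.
T has 4 columns; by rank–nullity, nullity = 4 − 4 = 0.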